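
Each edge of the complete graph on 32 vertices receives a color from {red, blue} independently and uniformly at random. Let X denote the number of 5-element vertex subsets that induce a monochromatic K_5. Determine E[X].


Let X = Σ_S X_S over the C(32, 5) = 201376 subsets S of size 5, where X_S = 1 if the K_5 on S is monochromatic.
For a fixed S, the K_5 on S has C(5, 2) = 10 edges. P[all 10 edges red] = (1/2)^10, and likewise for blue, so P[monochromatic] = 2·(1/2)^10 = 2^{1 − 10} = 1/512.
Summing: E[X] = C(32, 5) · 2^{1 − 10} = 201376 · 1/512 = 6293/16.
Numerically: E[X] ≈ 393.31250.

E[X] = C(32,5)·2^(1−C(5,2)) = 6293/16 ≈ 393.31250.


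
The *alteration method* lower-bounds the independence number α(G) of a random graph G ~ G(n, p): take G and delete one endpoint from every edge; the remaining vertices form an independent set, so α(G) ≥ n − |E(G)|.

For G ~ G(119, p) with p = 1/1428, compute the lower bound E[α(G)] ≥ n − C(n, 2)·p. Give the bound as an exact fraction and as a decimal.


E[|E(G)|] = C(119, 2)·p = 7021 · (1/1428) = 59/12.
E[α(G)] ≥ n − E[|E(G)|] = 119 − 59/12 = 1369/12.
Numerically: ≈ 114.083.
(This is only a lower bound; the true E[α(G)] may be larger.)

E[α(G)] ≥ 1369/12 ≈ 114.083.


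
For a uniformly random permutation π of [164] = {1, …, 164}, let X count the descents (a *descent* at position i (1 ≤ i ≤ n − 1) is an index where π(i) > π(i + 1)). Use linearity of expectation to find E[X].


Write X = Σ X_I over i = 1, …, 163, with X_I the indicator of one descent.
There are 163 indicators.
For each fixed i, the pair (π(i), π(i+1)) is a uniformly random ordered pair of distinct values from {1, …, 164}; by symmetry P[π(i) > π(i+1)] = 1/2.
By linearity: E[X] = 163 · (1/2) = (164 − 1) · (1/2) = 163/2 ≈ 81.5000.

E[X] = 163/2 = 81.5000.


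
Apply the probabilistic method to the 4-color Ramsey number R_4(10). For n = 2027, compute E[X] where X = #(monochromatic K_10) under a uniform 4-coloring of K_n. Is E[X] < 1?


E[X] = C(2027, 10) · 4^{1 − 45} = 315586117401470604332341335 · 4^{−44} = 315586117401470604332341335/309485009821345068724781056.
As a reduced fraction: E[X] = 315586117401470604332341335/309485009821345068724781056 ≈ 1.0197137.
Is E[X] < 1? NO.
Since E[X] ≥ 1, the first-moment bound is inconclusive at n = 2027; it does NOT by itself certify R_4(10) > 2027.

E[X] = 315586117401470604332341335/309485009821345068724781056 ≈ 1.0197137; E[X] ≥ 1; first-moment method inconclusive here.


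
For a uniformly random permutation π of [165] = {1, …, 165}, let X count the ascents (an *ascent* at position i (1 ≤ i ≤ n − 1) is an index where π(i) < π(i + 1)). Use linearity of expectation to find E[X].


Write X = Σ X_I over i = 1, …, 164, with X_I the indicator of one ascent.
There are 164 indicators.
For each fixed i, the pair (π(i), π(i+1)) is a uniformly random ordered pair of distinct values from {1, …, 165}; by symmetry P[π(i) < π(i+1)] = 1/2.
By linearity: E[X] = 164 · (1/2) = (165 − 1) · (1/2) = 82 ≈ 82.0000.

E[X] = 82 = 82.0000.


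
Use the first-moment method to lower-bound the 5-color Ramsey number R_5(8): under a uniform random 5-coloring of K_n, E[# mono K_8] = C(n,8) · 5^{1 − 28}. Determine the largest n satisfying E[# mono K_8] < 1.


We need C(n, 8) · 5^{1 − 28} < 1, i.e. C(n, 8) < 5^{28 − 1} = 7450580596923828125.
Check values of n near the boundary:
  n = 859: C(859, 8) = 7115855595170747139; 7115855595170747139 < 7450580596923828125? YES
  n = 860: C(860, 8) = 7182671140665308145; 7182671140665308145 < 7450580596923828125? YES
  n = 861: C(861, 8) = 7250034996615275865; 7250034996615275865 < 7450580596923828125? YES
  n = 862: C(862, 8) = 7317951015318931845; 7317951015318931845 < 7450580596923828125? YES
  n = 863: C(863, 8) = 7386423071602617757; 7386423071602617757 < 7450580596923828125? YES
  n = 864: C(864, 8) = 7455455062926006708; 7455455062926006708 < 7450580596923828125? NO
  n = 865: C(865, 8) = 7525050909487743060; 7525050909487743060 < 7450580596923828125? NO
The largest n with C(n, 8) < 7450580596923828125 is n = 863 (where E[X] = 7386423071602617757/7450580596923828125 ≈ 0.991). Hence R_5(8) > 863, i.e. R_5(8) ≥ 864.

Largest n = 863; hence R_5(8) > 863.


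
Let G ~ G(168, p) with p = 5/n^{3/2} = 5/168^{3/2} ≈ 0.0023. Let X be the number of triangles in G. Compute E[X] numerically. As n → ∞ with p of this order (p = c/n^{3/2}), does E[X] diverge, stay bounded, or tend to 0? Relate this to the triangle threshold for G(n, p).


Number of potential triangles: C(168, 3) = 776216.
Each occurs with probability p³ ≈ (0.0023)³ ≈ 1.21065e-08.
By linearity: E[X] = C(168, 3)·p³ ≈ 776216 · 1.21065e-08 ≈ 0.009.
Since α = 3/2 > 1, p = c/n^{3/2} = o(1/n) is below the triangle threshold p ~ 1/n. Asymptotically E[X] ~ (c³/6)·n^{3(1−α)} = (5³/6)·n^{-1.5} → 0, so by Markov's inequality G has no triangles w.h.p.

E[X] ≈ 0.009; in regime p = Θ(1/n^{3/2}) E[X] tends to 0 (below the triangle threshold p ~ 1/n).


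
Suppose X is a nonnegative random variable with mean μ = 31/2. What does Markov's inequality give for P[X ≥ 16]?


μ = E[X] = 31/2, a = 16.
Markov: P[X ≥ 16] ≤ μ/a = (31/2)/16 = 31/32.
Numerically: ≈ 0.969.
(Since a = 16 > μ = 15.500, the bound 31/32 is < 1 and informative.)

P[X ≥ 16] ≤ 31/32 ≈ 0.969.


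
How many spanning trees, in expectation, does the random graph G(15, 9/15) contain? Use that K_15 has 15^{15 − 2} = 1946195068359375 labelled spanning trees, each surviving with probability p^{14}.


K_15 has 15^{15 − 2} = 1946195068359375 labelled spanning trees.
For each such spanning tree H, let X_H = 1 if all 14 edges of H are present in G. Then P[X_H = 1] = p^{14} = (3/5)^{14} = 4782969/6103515625.
Summing the indicators: E[X] = Σ_H E[X_H] = 1946195068359375 · p^{14} = 1946195068359375 · 4782969/6103515625 = 7625597484987/5.
Numerically: E[X] ≈ 1.52512e+12.

E[X] = 1946195068359375 · (3/5)^{14} = 7625597484987/5 ≈ 1.52512e+12.


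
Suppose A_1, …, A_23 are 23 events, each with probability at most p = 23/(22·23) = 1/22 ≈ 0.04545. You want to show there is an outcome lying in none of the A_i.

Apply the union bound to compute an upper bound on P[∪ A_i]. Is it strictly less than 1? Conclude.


Union bound: P[∪_{i=1}^{23} A_i] ≤ Σ_i P[A_i] ≤ 23·p = 23·(1/22) = 23/22.
Numerically: 23/22 ≈ 1.04545.
Is 23/22 < 1? NO.
Since the bound 23/22 is ≥ 1, the union bound is uninformative here; it does NOT by itself certify existence.

23·p = 23/22 ≈ 1.04545; existence NOT certified by the union bound.


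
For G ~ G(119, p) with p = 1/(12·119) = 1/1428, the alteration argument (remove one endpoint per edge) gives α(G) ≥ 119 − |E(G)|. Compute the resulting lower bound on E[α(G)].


E[|E(G)|] = C(119, 2)·p = 7021 · (1/1428) = 59/12.
E[α(G)] ≥ n − E[|E(G)|] = 119 − 59/12 = 1369/12.
Numerically: ≈ 114.08333.
(This is only a lower bound; the true E[α(G)] may be larger.)

E[α(G)] ≥ 1369/12 ≈ 114.08333.


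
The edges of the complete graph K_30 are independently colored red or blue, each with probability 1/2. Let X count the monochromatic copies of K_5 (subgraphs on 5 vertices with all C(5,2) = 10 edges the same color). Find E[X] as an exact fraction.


Let X = Σ_S X_S over the C(30, 5) = 142506 subsets S of size 5, where X_S = 1 if the K_5 on S is monochromatic.
For a fixed S, the K_5 on S has C(5, 2) = 10 edges. P[all 10 edges red] = (1/2)^10, and likewise for blue, so P[monochromatic] = 2·(1/2)^10 = 2^{1 − 10} = 1/512.
By linearity: E[X] = C(30, 5) · 2^{1 − 10} = 142506 · 1/512 = 71253/256.
Numerically: E[X] ≈ 278.3320.

E[X] = C(30,5)·2^(1−C(5,2)) = 71253/256 ≈ 278.3320.


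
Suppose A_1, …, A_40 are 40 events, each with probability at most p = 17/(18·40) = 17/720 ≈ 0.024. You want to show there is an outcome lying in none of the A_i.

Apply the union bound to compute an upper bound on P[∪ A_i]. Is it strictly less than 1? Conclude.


Union bound: P[∪_{i=1}^{40} A_i] ≤ Σ_i P[A_i] ≤ 40·p = 40·(17/720) = 17/18.
Numerically: 17/18 ≈ 0.944.
Is 17/18 < 1? YES.
Since P[∪ A_i] ≤ 17/18 < 1, the complement has P[∩ A_i^c] ≥ 1 − 17/18 = 1/18 > 0, so some outcome avoids every A_i.

40·p = 17/18 ≈ 0.944; existence CERTIFIED by the union bound.


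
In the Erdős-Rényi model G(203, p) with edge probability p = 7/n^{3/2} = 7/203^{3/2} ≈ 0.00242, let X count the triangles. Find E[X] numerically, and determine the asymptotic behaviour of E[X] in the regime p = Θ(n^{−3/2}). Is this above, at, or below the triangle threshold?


Number of potential triangles: C(203, 3) = 1373701.
Each occurs with probability p³ ≈ (0.00242)³ ≈ 1.417627e-08.
By linearity: E[X] = C(203, 3)·p³ ≈ 1373701 · 1.417627e-08 ≈ 0.0195.
Since α = 3/2 > 1, p = c/n^{3/2} = o(1/n) is below the triangle threshold p ~ 1/n. Asymptotically E[X] ~ (c³/6)·n^{3(1−α)} = (7³/6)·n^{-1.5} → 0, so by Markov's inequality G has no triangles w.h.p.

E[X] ≈ 0.0195; in regime p = Θ(1/n^{3/2}) E[X] tends to 0 (below the triangle threshold p ~ 1/n).


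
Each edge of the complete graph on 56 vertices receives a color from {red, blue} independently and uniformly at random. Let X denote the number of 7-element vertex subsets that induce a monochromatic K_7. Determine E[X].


Let X = Σ_S X_S over the C(56, 7) = 231917400 subsets S of size 7, where X_S = 1 if the K_7 on S is monochromatic.
For a fixed S, the K_7 on S has C(7, 2) = 21 edges. P[all 21 edges red] = (1/2)^21, and likewise for blue, so P[monochromatic] = 2·(1/2)^21 = 2^{1 − 21} = 1/1048576.
By linearity of expectation: E[X] = C(56, 7) · 2^{1 − 21} = 231917400 · 1/1048576 = 28989675/131072.
Numerically: E[X] ≈ 221.174.

E[X] = C(56,7)·2^(1−C(7,2)) = 28989675/131072 ≈ 221.174.


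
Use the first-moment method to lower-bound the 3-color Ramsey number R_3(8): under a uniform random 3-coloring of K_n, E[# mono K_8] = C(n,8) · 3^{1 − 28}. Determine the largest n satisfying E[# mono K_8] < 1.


We need C(n, 8) · 3^{1 − 28} < 1, i.e. C(n, 8) < 3^{28 − 1} = 7625597484987.
Check values of n near the boundary:
  n = 152: C(152, 8) = 5859727868575; 5859727868575 < 7625597484987? YES
  n = 153: C(153, 8) = 6183023199255; 6183023199255 < 7625597484987? YES
  n = 154: C(154, 8) = 6521818990995; 6521818990995 < 7625597484987? YES
  n = 155: C(155, 8) = 6876747915675; 6876747915675 < 7625597484987? YES
  n = 156: C(156, 8) = 7248464019225; 7248464019225 < 7625597484987? YES
  n = 157: C(157, 8) = 7637643295425; 7637643295425 < 7625597484987? NO
  n = 158: C(158, 8) = 8044984271181; 8044984271181 < 7625597484987? NO
  n = 159: C(159, 8) = 8471208603429; 8471208603429 < 7625597484987? NO
The largest n with C(n, 8) < 7625597484987 is n = 156 (where E[X] = 805384891025/847288609443 ≈ 0.951). Hence R_3(8) > 156, i.e. R_3(8) ≥ 157.

Largest n = 156; hence R_3(8) > 156.


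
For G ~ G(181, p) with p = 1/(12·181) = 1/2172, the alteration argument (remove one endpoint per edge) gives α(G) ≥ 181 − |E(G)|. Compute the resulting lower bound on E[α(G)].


E[|E(G)|] = C(181, 2)·p = 16290 · (1/2172) = 15/2.
E[α(G)] ≥ n − E[|E(G)|] = 181 − 15/2 = 347/2.
Numerically: ≈ 173.50000.
(This is only a lower bound; the true E[α(G)] may be larger.)

E[α(G)] ≥ 347/2 ≈ 173.50000.


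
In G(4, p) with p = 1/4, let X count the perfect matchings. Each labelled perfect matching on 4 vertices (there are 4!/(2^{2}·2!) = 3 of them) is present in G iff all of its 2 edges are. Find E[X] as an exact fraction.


K_4 has 4!/(2^{2}·2!) = 3 labelled perfect matchings.
For each such perfect matching H, let X_H = 1 if all 2 edges of H are present in G. Then P[X_H = 1] = p^{2} = (1/4)^{2} = 1/16.
Summing the indicators: E[X] = Σ_H E[X_H] = 3 · p^{2} = 3 · 1/16 = 3/16.
Numerically: E[X] ≈ 0.1875.

E[X] = 3 · (1/4)^{2} = 3/16 ≈ 0.1875.


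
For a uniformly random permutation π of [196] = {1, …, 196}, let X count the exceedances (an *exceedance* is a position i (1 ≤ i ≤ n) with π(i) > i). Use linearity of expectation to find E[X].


Write X = Σ_{i=1}^{196} X_i, where X_i = 1_{π(i) > i}.
For each fixed i, π(i) is uniform over {1, …, 196} (marginal of a uniform permutation), so P[π(i) > i] = (n − i)/n. Summing: Σ_{i=1}^{196} (n − i)/n = (0 + 1 + … + 195)/196 = 196(196 − 1)/(2·196) = (196 − 1)/2.
Hence E[X] = Σ_{i=1}^{196} (196 − i)/196 = 195/2 ≈ 97.50000.

E[X] = 195/2 = 97.50000.


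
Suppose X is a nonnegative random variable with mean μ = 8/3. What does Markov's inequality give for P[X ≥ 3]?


μ = E[X] = 8/3, a = 3.
Markov: P[X ≥ 3] ≤ μ/a = (8/3)/3 = 8/9.
Numerically: ≈ 0.889.
(Since a = 3 > μ = 2.667, the bound 8/9 is < 1 and informative.)

P[X ≥ 3] ≤ 8/9 ≈ 0.889.


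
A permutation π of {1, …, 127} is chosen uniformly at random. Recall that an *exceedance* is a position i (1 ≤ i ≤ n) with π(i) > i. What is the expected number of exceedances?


Write X = Σ_{i=1}^{127} X_i, where X_i = 1_{π(i) > i}.
For each fixed i, π(i) is uniform over {1, …, 127} (marginal of a uniform permutation), so P[π(i) > i] = (n − i)/n. Summing: Σ_{i=1}^{127} (n − i)/n = (0 + 1 + … + 126)/127 = 127(127 − 1)/(2·127) = (127 − 1)/2.
Hence E[X] = Σ_{i=1}^{127} (127 − i)/127 = 63 ≈ 63.000000.

E[X] = 63 = 63.000000.


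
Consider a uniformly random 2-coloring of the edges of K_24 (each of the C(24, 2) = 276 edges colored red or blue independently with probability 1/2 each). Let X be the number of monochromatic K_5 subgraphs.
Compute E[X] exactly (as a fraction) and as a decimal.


Let X = Σ_S X_S over the C(24, 5) = 42504 subsets S of size 5, where X_S = 1 if the K_5 on S is monochromatic.
For a fixed S, the K_5 on S has C(5, 2) = 10 edges. P[all 10 edges red] = (1/2)^10, and likewise for blue, so P[monochromatic] = 2·(1/2)^10 = 2^{1 − 10} = 1/512.
Summing: E[X] = C(24, 5) · 2^{1 − 10} = 42504 · 1/512 = 5313/64.
Numerically: E[X] ≈ 83.0156.

E[X] = C(24,5)·2^(1−C(5,2)) = 5313/64 ≈ 83.0156.


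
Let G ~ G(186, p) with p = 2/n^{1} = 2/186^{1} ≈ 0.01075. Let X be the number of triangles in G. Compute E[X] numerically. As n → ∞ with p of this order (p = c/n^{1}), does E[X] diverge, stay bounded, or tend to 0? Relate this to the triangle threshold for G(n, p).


Number of potential triangles: C(186, 3) = 1055240.
Each occurs with probability p³ ≈ (0.01075)³ ≈ 1.243229e-06.
By linearity: E[X] = C(186, 3)·p³ ≈ 1055240 · 1.243229e-06 ≈ 1.3119.
Here α = 1, so p = 2/n is exactly at the triangle threshold p ~ 1/n. Asymptotically E[X] → c³/6 = 2³/6 = 4/3 ≈ 1.3333, a bounded constant. In this regime the triangle count is asymptotically Poisson(c³/6).

E[X] ≈ 1.3119; in regime p = Θ(1/n^{1}) E[X] stays bounded (at the triangle threshold p ~ 1/n).


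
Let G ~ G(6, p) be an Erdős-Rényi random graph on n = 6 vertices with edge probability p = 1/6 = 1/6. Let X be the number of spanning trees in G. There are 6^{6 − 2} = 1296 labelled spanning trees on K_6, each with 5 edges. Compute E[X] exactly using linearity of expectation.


K_6 has 6^{6 − 2} = 1296 labelled spanning trees.
For each such spanning tree H, let X_H = 1 if all 5 edges of H are present in G. Then P[X_H = 1] = p^{5} = (1/6)^{5} = 1/7776.
By linearity of expectation: E[X] = Σ_H E[X_H] = 1296 · p^{5} = 1296 · 1/7776 = 1/6.
Numerically: E[X] ≈ 0.166667.

E[X] = 1296 · (1/6)^{5} = 1/6 ≈ 0.166667.


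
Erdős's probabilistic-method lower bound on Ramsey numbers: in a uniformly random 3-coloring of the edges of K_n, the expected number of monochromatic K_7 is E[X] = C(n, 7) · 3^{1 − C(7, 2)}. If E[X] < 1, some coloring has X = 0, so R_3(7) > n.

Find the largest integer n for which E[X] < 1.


We need C(n, 7) · 3^{1 − 21} < 1, i.e. C(n, 7) < 3^{21 − 1} = 3486784401.
Check values of n near the boundary:
  n = 75: C(75, 7) = 1984829850; 1984829850 < 3486784401? YES
  n = 76: C(76, 7) = 2186189400; 2186189400 < 3486784401? YES
  n = 77: C(77, 7) = 2404808340; 2404808340 < 3486784401? YES
  n = 78: C(78, 7) = 2641902120; 2641902120 < 3486784401? YES
  n = 79: C(79, 7) = 2898753715; 2898753715 < 3486784401? YES
  n = 80: C(80, 7) = 3176716400; 3176716400 < 3486784401? YES
  n = 81: C(81, 7) = 3477216600; 3477216600 < 3486784401? YES
  n = 82: C(82, 7) = 3801756816; 3801756816 < 3486784401? NO
The largest n with C(n, 7) < 3486784401 is n = 81 (where E[X] = 42928600/43046721 ≈ 0.997). Hence R_3(7) > 81, i.e. R_3(7) ≥ 82.

Largest n = 81; hence R_3(7) > 81.


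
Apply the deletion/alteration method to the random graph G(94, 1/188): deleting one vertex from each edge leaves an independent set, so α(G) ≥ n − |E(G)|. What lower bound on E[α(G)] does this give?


E[|E(G)|] = C(94, 2)·p = 4371 · (1/188) = 93/4.
E[α(G)] ≥ n − E[|E(G)|] = 94 − 93/4 = 283/4.
Numerically: ≈ 70.750000.
(This is only a lower bound; the true E[α(G)] may be larger.)

E[α(G)] ≥ 283/4 ≈ 70.750000.


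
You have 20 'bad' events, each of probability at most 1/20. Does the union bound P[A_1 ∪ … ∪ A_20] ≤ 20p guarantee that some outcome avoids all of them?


Union bound: P[∪_{i=1}^{20} A_i] ≤ Σ_i P[A_i] ≤ 20·p = 20·(1/20) = 1.
Numerically: 1 ≈ 1.0000000.
Is 1 < 1? NO.
Since the bound 1 is ≥ 1, the union bound is uninformative here; it does NOT by itself certify existence.

20·p = 1 ≈ 1.0000000; existence NOT certified by the union bound.


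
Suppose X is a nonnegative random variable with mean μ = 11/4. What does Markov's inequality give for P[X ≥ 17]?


μ = E[X] = 11/4, a = 17.
Markov: P[X ≥ 17] ≤ μ/a = (11/4)/17 = 11/68.
Numerically: ≈ 0.1618.
(Since a = 17 > μ = 2.7500, the bound 11/68 is < 1 and informative.)

P[X ≥ 17] ≤ 11/68 ≈ 0.1618.


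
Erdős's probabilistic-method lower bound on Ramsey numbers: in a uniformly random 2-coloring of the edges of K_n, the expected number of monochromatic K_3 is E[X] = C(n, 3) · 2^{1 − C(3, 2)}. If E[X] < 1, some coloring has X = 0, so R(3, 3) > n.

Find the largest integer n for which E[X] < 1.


We need C(n, 3) · 2^{1 − 3} < 1, i.e. C(n, 3) < 2^{3 − 1} = 4.
Check values of n near the boundary:
  n = 3: C(3, 3) = 1; 1 < 4? YES
  n = 4: C(4, 3) = 4; 4 < 4? NO
  n = 5: C(5, 3) = 10; 10 < 4? NO
The largest n with C(n, 3) < 4 is n = 3 (where E[X] = 1/4 ≈ 0.2500000). Hence R(3, 3) > 3, i.e. R(3, 3) ≥ 4.

Largest n = 3; hence R(3, 3) > 3.


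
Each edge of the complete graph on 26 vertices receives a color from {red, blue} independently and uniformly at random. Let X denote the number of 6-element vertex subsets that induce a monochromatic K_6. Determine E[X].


Let X = Σ_S X_S over the C(26, 6) = 230230 subsets S of size 6, where X_S = 1 if the K_6 on S is monochromatic.
For a fixed S, the K_6 on S has C(6, 2) = 15 edges. P[all 15 edges red] = (1/2)^15, and likewise for blue, so P[monochromatic] = 2·(1/2)^15 = 2^{1 − 15} = 1/16384.
Summing: E[X] = C(26, 6) · 2^{1 − 15} = 230230 · 1/16384 = 115115/8192.
Numerically: E[X] ≈ 14.052.

E[X] = C(26,6)·2^(1−C(6,2)) = 115115/8192 ≈ 14.052.


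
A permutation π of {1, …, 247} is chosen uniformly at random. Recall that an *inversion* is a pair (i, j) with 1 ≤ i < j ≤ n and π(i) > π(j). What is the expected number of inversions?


Write X = Σ X_I over the C(247, 2) = 30381 pairs i < j, with X_I the indicator of one inversion.
There are 30381 indicators.
For each fixed pair i < j, the values π(i) and π(j) are two distinct elements of {1, …, 247} in uniformly random order; by symmetry P[π(i) > π(j)] = 1/2.
By linearity: E[X] = 30381 · (1/2) = C(247, 2) · (1/2) = 30381/2 = 30381/2 ≈ 15190.50000.

E[X] = 30381/2 = 15190.50000.


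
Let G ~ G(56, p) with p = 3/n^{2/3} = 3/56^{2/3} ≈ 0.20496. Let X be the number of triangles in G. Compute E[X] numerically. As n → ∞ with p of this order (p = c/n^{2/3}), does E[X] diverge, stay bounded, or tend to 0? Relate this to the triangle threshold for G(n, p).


Number of potential triangles: C(56, 3) = 27720.
Each occurs with probability p³ ≈ (0.20496)³ ≈ 8.6096939e-03.
By linearity: E[X] = C(56, 3)·p³ ≈ 27720 · 8.6096939e-03 ≈ 238.66071.
Since α = 2/3 < 1, p = c/n^{2/3} ≫ 1/n is above the triangle threshold p ~ 1/n. Asymptotically E[X] ~ (c³/6)·n^{3(1−α)} = (3³/6)·n^{1} → ∞; triangles are abundant w.h.p.

E[X] ≈ 238.66071; in regime p = Θ(1/n^{2/3}) E[X] diverges (above the triangle threshold p ~ 1/n).


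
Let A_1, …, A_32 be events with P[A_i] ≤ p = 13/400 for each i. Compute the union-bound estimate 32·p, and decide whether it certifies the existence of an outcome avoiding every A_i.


Union bound: P[∪_{i=1}^{32} A_i] ≤ Σ_i P[A_i] ≤ 32·p = 32·(13/400) = 26/25.
Numerically: 26/25 ≈ 1.0400000.
Is 26/25 < 1? NO.
Since the bound 26/25 is ≥ 1, the union bound is uninformative here; it does NOT by itself certify existence.

32·p = 26/25 ≈ 1.0400000; existence NOT certified by the union bound.


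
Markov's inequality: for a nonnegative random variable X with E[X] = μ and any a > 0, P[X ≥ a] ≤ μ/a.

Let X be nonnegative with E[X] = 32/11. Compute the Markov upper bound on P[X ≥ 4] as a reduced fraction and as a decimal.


μ = E[X] = 32/11, a = 4.
Markov: P[X ≥ 4] ≤ μ/a = (32/11)/4 = 8/11.
Numerically: ≈ 0.727.
(Since a = 4 > μ = 2.909, the bound 8/11 is < 1 and informative.)

P[X ≥ 4] ≤ 8/11 ≈ 0.727.


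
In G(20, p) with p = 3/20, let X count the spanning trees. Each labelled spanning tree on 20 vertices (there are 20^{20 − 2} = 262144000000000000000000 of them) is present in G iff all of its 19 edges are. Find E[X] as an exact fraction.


K_20 has 20^{20 − 2} = 262144000000000000000000 labelled spanning trees.
For each such spanning tree H, let X_H = 1 if all 19 edges of H are present in G. Then P[X_H = 1] = p^{19} = (3/20)^{19} = 1162261467/5242880000000000000000000.
By linearity: E[X] = Σ_H E[X_H] = 262144000000000000000000 · p^{19} = 262144000000000000000000 · 1162261467/5242880000000000000000000 = 1162261467/20.
Numerically: E[X] ≈ 5.811e+07.

E[X] = 262144000000000000000000 · (3/20)^{19} = 1162261467/20 ≈ 5.811e+07.


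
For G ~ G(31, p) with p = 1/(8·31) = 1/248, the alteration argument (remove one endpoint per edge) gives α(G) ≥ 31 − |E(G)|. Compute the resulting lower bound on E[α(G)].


E[|E(G)|] = C(31, 2)·p = 465 · (1/248) = 15/8.
E[α(G)] ≥ n − E[|E(G)|] = 31 − 15/8 = 233/8.
Numerically: ≈ 29.125.
(This is only a lower bound; the true E[α(G)] may be larger.)

E[α(G)] ≥ 233/8 ≈ 29.125.


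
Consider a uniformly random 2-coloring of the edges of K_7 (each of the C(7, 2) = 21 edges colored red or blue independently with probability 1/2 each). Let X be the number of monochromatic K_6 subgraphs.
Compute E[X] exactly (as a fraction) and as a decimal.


Let X = Σ_S X_S over the C(7, 6) = 7 subsets S of size 6, where X_S = 1 if the K_6 on S is monochromatic.
For a fixed S, the K_6 on S has C(6, 2) = 15 edges. P[all 15 edges red] = (1/2)^15, and likewise for blue, so P[monochromatic] = 2·(1/2)^15 = 2^{1 − 15} = 1/16384.
By linearity: E[X] = C(7, 6) · 2^{1 − 15} = 7 · 1/16384 = 7/16384.
Numerically: E[X] ≈ 0.00043.

E[X] = C(7,6)·2^(1−C(6,2)) = 7/16384 ≈ 0.00043.


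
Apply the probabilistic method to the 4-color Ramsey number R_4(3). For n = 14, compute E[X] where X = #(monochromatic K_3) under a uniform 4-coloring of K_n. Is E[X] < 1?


E[X] = C(14, 3) · 4^{1 − 3} = 364 · 4^{−2} = 364/16.
As a reduced fraction: E[X] = 91/4 ≈ 22.750000.
Is E[X] < 1? NO.
Since E[X] ≥ 1, the first-moment bound is inconclusive at n = 14; it does NOT by itself certify R_4(3) > 14.

E[X] = 91/4 ≈ 22.750000; E[X] ≥ 1; first-moment method inconclusive here.


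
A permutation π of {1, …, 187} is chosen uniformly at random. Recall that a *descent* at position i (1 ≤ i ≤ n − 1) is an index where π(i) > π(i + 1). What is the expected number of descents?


Write X = Σ X_I over i = 1, …, 186, with X_I the indicator of one descent.
There are 186 indicators.
For each fixed i, the pair (π(i), π(i+1)) is a uniformly random ordered pair of distinct values from {1, …, 187}; by symmetry P[π(i) > π(i+1)] = 1/2.
By linearity: E[X] = 186 · (1/2) = (187 − 1) · (1/2) = 93 ≈ 93.0000.

E[X] = 93 = 93.0000.


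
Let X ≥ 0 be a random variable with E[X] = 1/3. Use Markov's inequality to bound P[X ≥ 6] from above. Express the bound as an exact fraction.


μ = E[X] = 1/3, a = 6.
Markov: P[X ≥ 6] ≤ μ/a = (1/3)/6 = 1/18.
Numerically: ≈ 0.0556.
(Since a = 6 > μ = 0.3333, the bound 1/18 is < 1 and informative.)

P[X ≥ 6] ≤ 1/18 ≈ 0.0556.


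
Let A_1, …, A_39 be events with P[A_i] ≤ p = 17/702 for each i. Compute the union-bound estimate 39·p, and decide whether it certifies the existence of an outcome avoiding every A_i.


Union bound: P[∪_{i=1}^{39} A_i] ≤ Σ_i P[A_i] ≤ 39·p = 39·(17/702) = 17/18.
Numerically: 17/18 ≈ 0.9444.
Is 17/18 < 1? YES.
Since P[∪ A_i] ≤ 17/18 < 1, the complement has P[∩ A_i^c] ≥ 1 − 17/18 = 1/18 > 0, so some outcome avoids every A_i.

39·p = 17/18 ≈ 0.9444; existence CERTIFIED by the union bound.


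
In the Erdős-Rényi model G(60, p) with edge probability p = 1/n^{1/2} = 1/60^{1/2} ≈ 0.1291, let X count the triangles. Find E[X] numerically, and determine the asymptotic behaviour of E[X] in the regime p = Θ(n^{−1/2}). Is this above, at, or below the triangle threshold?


Number of potential triangles: C(60, 3) = 34220.
Each occurs with probability p³ ≈ (0.1291)³ ≈ 2.151657e-03.
By linearity: E[X] = C(60, 3)·p³ ≈ 34220 · 2.151657e-03 ≈ 73.6297.
Since α = 1/2 < 1, p = c/n^{1/2} ≫ 1/n is above the triangle threshold p ~ 1/n. Asymptotically E[X] ~ (c³/6)·n^{3(1−α)} = (1³/6)·n^{1.5} → ∞; triangles are abundant w.h.p.

E[X] ≈ 73.6297; in regime p = Θ(1/n^{1/2}) E[X] diverges (above the triangle threshold p ~ 1/n).


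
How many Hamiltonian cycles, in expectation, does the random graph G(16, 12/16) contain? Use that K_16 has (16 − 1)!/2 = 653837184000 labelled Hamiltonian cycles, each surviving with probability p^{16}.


K_16 has (16 − 1)!/2 = 653837184000 labelled Hamiltonian cycles.
For each such Hamiltonian cycle H, let X_H = 1 if all 16 edges of H are present in G. Then P[X_H = 1] = p^{16} = (3/4)^{16} = 43046721/4294967296.
By linearity of expectation: E[X] = Σ_H E[X_H] = 653837184000 · p^{16} = 653837184000 · 43046721/4294967296 = 27485885585032875/4194304.
Numerically: E[X] ≈ 6.5531e+09.

E[X] = 653837184000 · (3/4)^{16} = 27485885585032875/4194304 ≈ 6.5531e+09.


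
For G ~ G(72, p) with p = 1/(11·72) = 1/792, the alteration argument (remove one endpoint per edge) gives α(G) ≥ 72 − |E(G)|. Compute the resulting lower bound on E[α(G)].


E[|E(G)|] = C(72, 2)·p = 2556 · (1/792) = 71/22.
E[α(G)] ≥ n − E[|E(G)|] = 72 − 71/22 = 1513/22.
Numerically: ≈ 68.772727.
(This is only a lower bound; the true E[α(G)] may be larger.)

E[α(G)] ≥ 1513/22 ≈ 68.772727.


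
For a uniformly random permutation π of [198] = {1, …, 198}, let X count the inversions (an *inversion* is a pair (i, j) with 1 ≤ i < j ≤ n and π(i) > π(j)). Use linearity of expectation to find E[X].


Write X = Σ X_I over the C(198, 2) = 19503 pairs i < j, with X_I the indicator of one inversion.
There are 19503 indicators.
For each fixed pair i < j, the values π(i) and π(j) are two distinct elements of {1, …, 198} in uniformly random order; by symmetry P[π(i) > π(j)] = 1/2.
By linearity: E[X] = 19503 · (1/2) = C(198, 2) · (1/2) = 19503/2 = 19503/2 ≈ 9751.50000.

E[X] = 19503/2 = 9751.50000.


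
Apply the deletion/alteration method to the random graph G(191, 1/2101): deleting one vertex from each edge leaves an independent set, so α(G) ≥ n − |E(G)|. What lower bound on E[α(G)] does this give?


E[|E(G)|] = C(191, 2)·p = 18145 · (1/2101) = 95/11.
E[α(G)] ≥ n − E[|E(G)|] = 191 − 95/11 = 2006/11.
Numerically: ≈ 182.3636.
(This is only a lower bound; the true E[α(G)] may be larger.)

E[α(G)] ≥ 2006/11 ≈ 182.3636.


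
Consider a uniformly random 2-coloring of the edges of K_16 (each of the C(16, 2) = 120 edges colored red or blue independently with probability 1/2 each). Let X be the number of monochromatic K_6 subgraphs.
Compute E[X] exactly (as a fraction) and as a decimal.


Let X = Σ_S X_S over the C(16, 6) = 8008 subsets S of size 6, where X_S = 1 if the K_6 on S is monochromatic.
For a fixed S, the K_6 on S has C(6, 2) = 15 edges. P[all 15 edges red] = (1/2)^15, and likewise for blue, so P[monochromatic] = 2·(1/2)^15 = 2^{1 − 15} = 1/16384.
Summing: E[X] = C(16, 6) · 2^{1 − 15} = 8008 · 1/16384 = 1001/2048.
Numerically: E[X] ≈ 0.489.

E[X] = C(16,6)·2^(1−C(6,2)) = 1001/2048 ≈ 0.489.


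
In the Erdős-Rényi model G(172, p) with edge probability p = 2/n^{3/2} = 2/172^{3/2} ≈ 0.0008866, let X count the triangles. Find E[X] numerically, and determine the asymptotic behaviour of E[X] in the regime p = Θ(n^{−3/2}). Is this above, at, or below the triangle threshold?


Number of potential triangles: C(172, 3) = 833340.
Each occurs with probability p³ ≈ (0.0008866)³ ≈ 6.969666e-10.
By linearity: E[X] = C(172, 3)·p³ ≈ 833340 · 6.969666e-10 ≈ 0.0006.
Since α = 3/2 > 1, p = c/n^{3/2} = o(1/n) is below the triangle threshold p ~ 1/n. Asymptotically E[X] ~ (c³/6)·n^{3(1−α)} = (2³/6)·n^{-1.5} → 0, so by Markov's inequality G has no triangles w.h.p.

E[X] ≈ 0.0006; in regime p = Θ(1/n^{3/2}) E[X] tends to 0 (below the triangle threshold p ~ 1/n).


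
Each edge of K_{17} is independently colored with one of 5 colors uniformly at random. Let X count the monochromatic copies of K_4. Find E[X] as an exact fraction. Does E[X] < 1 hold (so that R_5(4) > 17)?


E[X] = C(17, 4) · 5^{1 − 6} = 2380 · 5^{−5} = 2380/3125.
As a reduced fraction: E[X] = 476/625 ≈ 0.762.
Is E[X] < 1? YES.
Since E[X] < 1, there exists a 5-coloring of K_{17} with no monochromatic K_4; hence R_5(4) > 17.

E[X] = 476/625 ≈ 0.762; E[X] < 1, so R_5(4) > 17.


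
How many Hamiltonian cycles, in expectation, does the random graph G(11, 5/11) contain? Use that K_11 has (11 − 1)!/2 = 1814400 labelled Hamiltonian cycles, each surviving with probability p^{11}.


K_11 has (11 − 1)!/2 = 1814400 labelled Hamiltonian cycles.
For each such Hamiltonian cycle H, let X_H = 1 if all 11 edges of H are present in G. Then P[X_H = 1] = p^{11} = (5/11)^{11} = 48828125/285311670611.
By linearity of expectation: E[X] = Σ_H E[X_H] = 1814400 · p^{11} = 1814400 · 48828125/285311670611 = 88593750000000/285311670611.
Numerically: E[X] ≈ 310.5.

E[X] = 1814400 · (5/11)^{11} = 88593750000000/285311670611 ≈ 310.5.


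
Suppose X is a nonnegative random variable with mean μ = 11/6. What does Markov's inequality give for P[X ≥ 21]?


μ = E[X] = 11/6, a = 21.
Markov: P[X ≥ 21] ≤ μ/a = (11/6)/21 = 11/126.
Numerically: ≈ 0.08730.
(Since a = 21 > μ = 1.83333, the bound 11/126 is < 1 and informative.)

P[X ≥ 21] ≤ 11/126 ≈ 0.08730.


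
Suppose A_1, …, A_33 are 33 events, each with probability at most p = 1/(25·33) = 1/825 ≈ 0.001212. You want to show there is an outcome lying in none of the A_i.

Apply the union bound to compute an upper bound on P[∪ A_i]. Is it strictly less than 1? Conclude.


Union bound: P[∪_{i=1}^{33} A_i] ≤ Σ_i P[A_i] ≤ 33·p = 33·(1/825) = 1/25.
Numerically: 1/25 ≈ 0.040000.
Is 1/25 < 1? YES.
Since P[∪ A_i] ≤ 1/25 < 1, the complement has P[∩ A_i^c] ≥ 1 − 1/25 = 24/25 > 0, so some outcome avoids every A_i.

33·p = 1/25 ≈ 0.040000; existence CERTIFIED by the union bound.


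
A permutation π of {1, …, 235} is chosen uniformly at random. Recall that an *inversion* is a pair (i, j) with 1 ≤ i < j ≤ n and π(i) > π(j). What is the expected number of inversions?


Write X = Σ X_I over the C(235, 2) = 27495 pairs i < j, with X_I the indicator of one inversion.
There are 27495 indicators.
For each fixed pair i < j, the values π(i) and π(j) are two distinct elements of {1, …, 235} in uniformly random order; by symmetry P[π(i) > π(j)] = 1/2.
By linearity: E[X] = 27495 · (1/2) = C(235, 2) · (1/2) = 27495/2 = 27495/2 ≈ 13747.500000.

E[X] = 27495/2 = 13747.500000.


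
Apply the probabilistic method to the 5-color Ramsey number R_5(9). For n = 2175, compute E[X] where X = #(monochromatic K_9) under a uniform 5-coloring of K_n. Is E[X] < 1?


E[X] = C(2175, 9) · 5^{1 − 36} = 2952382442121838483046575 · 5^{−35} = 2952382442121838483046575/2910383045673370361328125.
As a reduced fraction: E[X] = 118095297684873539321863/116415321826934814453125 ≈ 1.014.
Is E[X] < 1? NO.
Since E[X] ≥ 1, the first-moment bound is inconclusive at n = 2175; it does NOT by itself certify R_5(9) > 2175.

E[X] = 118095297684873539321863/116415321826934814453125 ≈ 1.014; E[X] ≥ 1; first-moment method inconclusive here.


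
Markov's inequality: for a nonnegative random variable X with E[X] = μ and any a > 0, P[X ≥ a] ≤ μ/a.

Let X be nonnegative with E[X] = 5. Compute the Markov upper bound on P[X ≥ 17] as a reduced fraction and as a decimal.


μ = E[X] = 5, a = 17.
Markov: P[X ≥ 17] ≤ μ/a = (5)/17 = 5/17.
Numerically: ≈ 0.294.
(Since a = 17 > μ = 5.000, the bound 5/17 is < 1 and informative.)

P[X ≥ 17] ≤ 5/17 ≈ 0.294.


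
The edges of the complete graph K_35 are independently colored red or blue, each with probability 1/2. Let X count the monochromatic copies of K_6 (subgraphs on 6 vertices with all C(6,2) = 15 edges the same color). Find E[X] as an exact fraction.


Let X = Σ_S X_S over the C(35, 6) = 1623160 subsets S of size 6, where X_S = 1 if the K_6 on S is monochromatic.
For a fixed S, the K_6 on S has C(6, 2) = 15 edges. P[all 15 edges red] = (1/2)^15, and likewise for blue, so P[monochromatic] = 2·(1/2)^15 = 2^{1 − 15} = 1/16384.
By linearity of expectation: E[X] = C(35, 6) · 2^{1 − 15} = 1623160 · 1/16384 = 202895/2048.
Numerically: E[X] ≈ 99.0698.

E[X] = C(35,6)·2^(1−C(6,2)) = 202895/2048 ≈ 99.0698.


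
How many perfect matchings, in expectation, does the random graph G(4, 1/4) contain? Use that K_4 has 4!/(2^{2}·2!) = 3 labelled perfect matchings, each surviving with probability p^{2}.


K_4 has 4!/(2^{2}·2!) = 3 labelled perfect matchings.
For each such perfect matching H, let X_H = 1 if all 2 edges of H are present in G. Then P[X_H = 1] = p^{2} = (1/4)^{2} = 1/16.
Summing the indicators: E[X] = Σ_H E[X_H] = 3 · p^{2} = 3 · 1/16 = 3/16.
Numerically: E[X] ≈ 0.1875.

E[X] = 3 · (1/4)^{2} = 3/16 ≈ 0.1875.


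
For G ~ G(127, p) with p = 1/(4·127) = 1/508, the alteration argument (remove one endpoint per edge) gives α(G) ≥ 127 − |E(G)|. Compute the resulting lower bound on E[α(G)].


E[|E(G)|] = C(127, 2)·p = 8001 · (1/508) = 63/4.
E[α(G)] ≥ n − E[|E(G)|] = 127 − 63/4 = 445/4.
Numerically: ≈ 111.25000.
(This is only a lower bound; the true E[α(G)] may be larger.)

E[α(G)] ≥ 445/4 ≈ 111.25000.


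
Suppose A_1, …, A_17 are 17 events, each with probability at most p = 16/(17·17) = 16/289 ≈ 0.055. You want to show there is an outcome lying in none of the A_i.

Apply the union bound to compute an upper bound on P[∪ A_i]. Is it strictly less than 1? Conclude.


Union bound: P[∪_{i=1}^{17} A_i] ≤ Σ_i P[A_i] ≤ 17·p = 17·(16/289) = 16/17.
Numerically: 16/17 ≈ 0.941.
Is 16/17 < 1? YES.
Since P[∪ A_i] ≤ 16/17 < 1, the complement has P[∩ A_i^c] ≥ 1 − 16/17 = 1/17 > 0, so some outcome avoids every A_i.

17·p = 16/17 ≈ 0.941; existence CERTIFIED by the union bound.


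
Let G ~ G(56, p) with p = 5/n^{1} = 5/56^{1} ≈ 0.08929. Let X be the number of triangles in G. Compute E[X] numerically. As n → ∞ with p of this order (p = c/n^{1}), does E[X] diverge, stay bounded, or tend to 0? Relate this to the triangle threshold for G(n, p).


Number of potential triangles: C(56, 3) = 27720.
Each occurs with probability p³ ≈ (0.08929)³ ≈ 7.117802e-04.
By linearity: E[X] = C(56, 3)·p³ ≈ 27720 · 7.117802e-04 ≈ 19.7305.
Here α = 1, so p = 5/n is exactly at the triangle threshold p ~ 1/n. Asymptotically E[X] → c³/6 = 5³/6 = 125/6 ≈ 20.8333, a bounded constant. In this regime the triangle count is asymptotically Poisson(c³/6).

E[X] ≈ 19.7305; in regime p = Θ(1/n^{1}) E[X] stays bounded (at the triangle threshold p ~ 1/n).


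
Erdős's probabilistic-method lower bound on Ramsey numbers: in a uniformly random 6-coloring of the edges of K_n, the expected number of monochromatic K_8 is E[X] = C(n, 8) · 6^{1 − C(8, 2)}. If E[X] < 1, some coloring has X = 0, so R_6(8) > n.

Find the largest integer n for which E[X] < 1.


We need C(n, 8) · 6^{1 − 28} < 1, i.e. C(n, 8) < 6^{28 − 1} = 1023490369077469249536.
Check values of n near the boundary:
  n = 1593: C(1593, 8) = 1010555394551193970323; 1010555394551193970323 < 1023490369077469249536? YES
  n = 1594: C(1594, 8) = 1015652773590544255167; 1015652773590544255167 < 1023490369077469249536? YES
  n = 1595: C(1595, 8) = 1020772636343363633895; 1020772636343363633895 < 1023490369077469249536? YES
  n = 1596: C(1596, 8) = 1025915067760710553965; 1025915067760710553965 < 1023490369077469249536? NO
The largest n with C(n, 8) < 1023490369077469249536 is n = 1595 (where E[X] = 113419181815929292655/113721152119718805504 ≈ 0.9973446). Hence R_6(8) > 1595, i.e. R_6(8) ≥ 1596.

Largest n = 1595; hence R_6(8) > 1595.


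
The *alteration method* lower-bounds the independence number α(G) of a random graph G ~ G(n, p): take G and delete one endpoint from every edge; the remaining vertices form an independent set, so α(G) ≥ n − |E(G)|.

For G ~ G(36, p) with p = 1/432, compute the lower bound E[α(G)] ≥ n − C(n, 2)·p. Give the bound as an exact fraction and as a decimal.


E[|E(G)|] = C(36, 2)·p = 630 · (1/432) = 35/24.
E[α(G)] ≥ n − E[|E(G)|] = 36 − 35/24 = 829/24.
Numerically: ≈ 34.542.
(This is only a lower bound; the true E[α(G)] may be larger.)

E[α(G)] ≥ 829/24 ≈ 34.542.


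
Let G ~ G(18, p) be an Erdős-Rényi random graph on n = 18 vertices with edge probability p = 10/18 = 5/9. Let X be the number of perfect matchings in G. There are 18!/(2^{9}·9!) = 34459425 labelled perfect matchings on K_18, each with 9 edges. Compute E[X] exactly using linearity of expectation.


K_18 has 18!/(2^{9}·9!) = 34459425 labelled perfect matchings.
For each such perfect matching H, let X_H = 1 if all 9 edges of H are present in G. Then P[X_H = 1] = p^{9} = (5/9)^{9} = 1953125/387420489.
By linearity: E[X] = Σ_H E[X_H] = 34459425 · p^{9} = 34459425 · 1953125/387420489 = 830908203125/4782969.
Numerically: E[X] ≈ 1.737e+05.

E[X] = 34459425 · (5/9)^{9} = 830908203125/4782969 ≈ 1.737e+05.


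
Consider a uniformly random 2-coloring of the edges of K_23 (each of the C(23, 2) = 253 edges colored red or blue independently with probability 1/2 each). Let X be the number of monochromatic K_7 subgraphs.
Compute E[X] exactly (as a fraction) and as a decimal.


Let X = Σ_S X_S over the C(23, 7) = 245157 subsets S of size 7, where X_S = 1 if the K_7 on S is monochromatic.
For a fixed S, the K_7 on S has C(7, 2) = 21 edges. P[all 21 edges red] = (1/2)^21, and likewise for blue, so P[monochromatic] = 2·(1/2)^21 = 2^{1 − 21} = 1/1048576.
By linearity: E[X] = C(23, 7) · 2^{1 − 21} = 245157 · 1/1048576 = 245157/1048576.
Numerically: E[X] ≈ 0.234.

E[X] = C(23,7)·2^(1−C(7,2)) = 245157/1048576 ≈ 0.234.


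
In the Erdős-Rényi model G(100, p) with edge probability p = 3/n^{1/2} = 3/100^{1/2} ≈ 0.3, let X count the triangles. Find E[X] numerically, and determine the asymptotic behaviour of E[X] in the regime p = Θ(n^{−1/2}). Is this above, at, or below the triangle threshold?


Number of potential triangles: C(100, 3) = 161700.
Each occurs with probability p³ ≈ (0.3)³ ≈ 2.700000e-02.
By linearity: E[X] = C(100, 3)·p³ ≈ 161700 · 2.700000e-02 ≈ 4365.9000.
Since α = 1/2 < 1, p = c/n^{1/2} ≫ 1/n is above the triangle threshold p ~ 1/n. Asymptotically E[X] ~ (c³/6)·n^{3(1−α)} = (3³/6)·n^{1.5} → ∞; triangles are abundant w.h.p.

E[X] ≈ 4365.9000; in regime p = Θ(1/n^{1/2}) E[X] diverges (above the triangle threshold p ~ 1/n).
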